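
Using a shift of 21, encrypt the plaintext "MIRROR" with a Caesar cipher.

Step 1: For each letter, shift forward by 21 positions (mod 26).
  M (position 12) -> position (12+21) mod 26 = 7 -> H
  I (position 8) -> position (8+21) mod 26 = 3 -> D
  R (position 17) -> position (17+21) mod 26 = 12 -> M
  R (position 17) -> position (17+21) mod 26 = 12 -> M
  O (position 14) -> position (14+21) mod 26 = 9 -> J
  R (position 17) -> position (17+21) mod 26 = 12 -> M
Result: HDMMJM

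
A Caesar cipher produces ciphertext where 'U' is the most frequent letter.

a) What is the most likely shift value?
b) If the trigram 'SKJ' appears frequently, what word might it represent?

Step 1: In English, 'E' is the most frequent letter (12.7%).
Step 2: The most frequent ciphertext letter is 'U' (position 20).
Step 3: Shift = (20 - 4) mod 26 = 16.
Step 4: Decrypt 'SKJ' by shifting back 16:
  S -> C
  K -> U
  J -> T
Step 5: 'SKJ' decrypts to 'CUT'.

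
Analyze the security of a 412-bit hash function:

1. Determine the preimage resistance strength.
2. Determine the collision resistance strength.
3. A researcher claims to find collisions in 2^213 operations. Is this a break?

Step 1: Preimage resistance requires brute-force of 2^412 operations.
Step 2: Collision resistance (birthday bound) = 2^(412/2) = 2^206.
Step 3: The claimed attack costs 2^213 operations.
Step 4: Since 2^213 >= 2^206, the claimed attack is no faster than the generic birthday attack, so this does not break collision resistance.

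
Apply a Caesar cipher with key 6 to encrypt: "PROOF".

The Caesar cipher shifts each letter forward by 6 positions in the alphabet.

Step 1: For each letter, shift forward by 6 positions (mod 26).
  P (position 15) -> position (15+6) mod 26 = 21 -> V
  R (position 17) -> position (17+6) mod 26 = 23 -> X
  O (position 14) -> position (14+6) mod 26 = 20 -> U
  O (position 14) -> position (14+6) mod 26 = 20 -> U
  F (position 5) -> position (5+6) mod 26 = 11 -> L
Result: VXUUL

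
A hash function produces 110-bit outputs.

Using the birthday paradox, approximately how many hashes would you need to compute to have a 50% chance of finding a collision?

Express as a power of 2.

Step 1: The birthday paradox gives collision probability ~50% after sqrt(2^n) = 2^(n/2) hashes.
Step 2: For 110-bit output: 2^(110/2) = 2^55.
Step 3: Approximately 2^55 hash computations needed.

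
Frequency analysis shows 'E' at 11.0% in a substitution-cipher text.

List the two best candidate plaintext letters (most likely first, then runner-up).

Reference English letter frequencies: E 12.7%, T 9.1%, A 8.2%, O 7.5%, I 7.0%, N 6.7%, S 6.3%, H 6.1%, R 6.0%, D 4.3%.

Step 1: Observed frequency of 'E' is 11.0%.
Step 2: Compute distances to each reference frequency and sort:
  E (12.7%): difference = 1.7% <-- BEST
  T (9.1%): difference = 1.9% <-- RUNNER-UP
  A (8.2%): difference = 2.8%
  O (7.5%): difference = 3.5%
  I (7.0%): difference = 4.0%
Step 3: Most likely is 'E' (12.7%, diff 1.7%); second most likely is 'T' (9.1%, diff 1.9%).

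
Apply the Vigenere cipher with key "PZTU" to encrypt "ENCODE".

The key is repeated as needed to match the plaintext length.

Step 1: Repeat key to match plaintext length:
  Plaintext: ENCODE
  Key:       PZTUPZ
Step 2: Encrypt each letter:
  E(4) + P(15) = (4+15) mod 26 = 19 = T
  N(13) + Z(25) = (13+25) mod 26 = 12 = M
  C(2) + T(19) = (2+19) mod 26 = 21 = V
  O(14) + U(20) = (14+20) mod 26 = 8 = I
  D(3) + P(15) = (3+15) mod 26 = 18 = S
  E(4) + Z(25) = (4+25) mod 26 = 3 = D
Ciphertext: TMVISD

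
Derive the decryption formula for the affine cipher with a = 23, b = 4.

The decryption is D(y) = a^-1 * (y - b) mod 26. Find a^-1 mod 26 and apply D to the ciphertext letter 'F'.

Step 1: Find a^-1, the modular inverse of 23 mod 26.
Step 2: We need 23 * a^-1 = 1 (mod 26).
Step 3: 23 * 17 = 391 = 15 * 26 + 1, so a^-1 = 17.
Step 4: D(y) = 17(y - 4) mod 26.
Step 5: Apply to 'F' (y = 5): D(5) = 17 * (5 - 4) mod 26 = 17 * 1 mod 26 = 17 -> 'R'.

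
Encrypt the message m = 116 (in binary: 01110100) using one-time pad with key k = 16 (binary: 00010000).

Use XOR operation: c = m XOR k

Step 1: Write out the XOR operation bit by bit:
  Message: 01110100
  Key:     00010000
  XOR:     01100100
Step 2: Convert to decimal: 01100100 = 100.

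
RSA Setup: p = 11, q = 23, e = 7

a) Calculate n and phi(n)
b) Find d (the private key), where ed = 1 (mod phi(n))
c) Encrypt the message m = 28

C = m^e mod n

Step 1: n = 11 * 23 = 253.
Step 2: phi(n) = (11-1)(23-1) = 10 * 22 = 220.
Step 3: Find d = 7^(-1) mod 220 = 63.
  Verify: 7 * 63 = 441 = 1 (mod 220).
Step 4: C = 28^7 mod 253 = 63.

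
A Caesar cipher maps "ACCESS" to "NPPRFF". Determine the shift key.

Step 1: Compare first letters: A (position 0) -> N (position 13).
Step 2: Shift = (13 - 0) mod 26 = 13.
The shift value is 13.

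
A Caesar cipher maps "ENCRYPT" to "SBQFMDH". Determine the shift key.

Step 1: Compare first letters: E (position 4) -> S (position 18).
Step 2: Shift = (18 - 4) mod 26 = 14.
The shift value is 14.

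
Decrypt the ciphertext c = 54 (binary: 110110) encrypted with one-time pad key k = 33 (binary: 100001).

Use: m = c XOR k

Step 1: XOR ciphertext with key:
  Ciphertext: 110110
  Key:        100001
  XOR:        010111
Step 2: Plaintext = 010111 = 23 in decimal.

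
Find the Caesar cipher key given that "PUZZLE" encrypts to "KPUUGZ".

Step 1: Compare first letters: P (position 15) -> K (position 10).
Step 2: Shift = (10 - 15) mod 26 = 21.
The shift value is 21.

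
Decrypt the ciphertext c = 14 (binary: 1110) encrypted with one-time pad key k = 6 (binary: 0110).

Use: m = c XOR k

Step 1: XOR ciphertext with key:
  Ciphertext: 1110
  Key:        0110
  XOR:        1000
Step 2: Plaintext = 1000 = 8 in decimal.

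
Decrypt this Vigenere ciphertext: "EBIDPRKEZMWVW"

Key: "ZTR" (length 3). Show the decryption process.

Step 1: Key 'ZTR' has length 3. Extended key: ZTRZTRZTRZTRZ
Step 2: Decrypt each position:
  E(4) - Z(25) = 5 = F
  B(1) - T(19) = 8 = I
  I(8) - R(17) = 17 = R
  D(3) - Z(25) = 4 = E
  P(15) - T(19) = 22 = W
  R(17) - R(17) = 0 = A
  K(10) - Z(25) = 11 = L
  E(4) - T(19) = 11 = L
  Z(25) - R(17) = 8 = I
  M(12) - Z(25) = 13 = N
  W(22) - T(19) = 3 = D
  V(21) - R(17) = 4 = E
  W(22) - Z(25) = 23 = X
Plaintext: FIREWALLINDEX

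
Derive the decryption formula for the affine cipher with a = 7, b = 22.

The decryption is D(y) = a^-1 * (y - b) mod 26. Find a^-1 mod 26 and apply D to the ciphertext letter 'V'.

Step 1: Find a^-1, the modular inverse of 7 mod 26.
Step 2: We need 7 * a^-1 = 1 (mod 26).
Step 3: 7 * 15 = 105 = 4 * 26 + 1, so a^-1 = 15.
Step 4: D(y) = 15(y - 22) mod 26.
Step 5: Apply to 'V' (y = 21): D(21) = 15 * (21 - 22) mod 26 = 15 * -1 mod 26 = 11 -> 'L'.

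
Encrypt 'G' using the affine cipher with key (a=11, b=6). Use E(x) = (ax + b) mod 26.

Step 1: Convert 'G' to number: x = 6.
Step 2: E(6) = (11 * 6 + 6) mod 26 = 72 mod 26 = 20.
Step 3: Convert 20 back to letter: U.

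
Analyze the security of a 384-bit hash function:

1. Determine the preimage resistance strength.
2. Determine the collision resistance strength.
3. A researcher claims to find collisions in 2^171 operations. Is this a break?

Step 1: Preimage resistance requires brute-force of 2^384 operations.
Step 2: Collision resistance (birthday bound) = 2^(384/2) = 2^192.
Step 3: The claimed attack costs 2^171 operations.
Step 4: Since 2^171 < 2^192, the claimed attack beats the generic birthday bound, so collision resistance is broken.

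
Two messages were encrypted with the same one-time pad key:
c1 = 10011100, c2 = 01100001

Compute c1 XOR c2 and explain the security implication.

Step 1: c1 XOR c2 = (m1 XOR k) XOR (m2 XOR k).
Step 2: By XOR associativity/commutativity: = m1 XOR m2 XOR k XOR k = m1 XOR m2.
Step 3: 10011100 XOR 01100001 = 11111101 = 253.
Step 4: The key cancels out! An attacker learns m1 XOR m2 = 253, revealing the relationship between plaintexts.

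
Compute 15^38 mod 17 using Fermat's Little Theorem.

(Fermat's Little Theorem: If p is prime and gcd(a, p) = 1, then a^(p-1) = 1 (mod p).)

Step 1: Since 17 is prime, by Fermat's Little Theorem: 15^16 = 1 (mod 17).
Step 2: Reduce exponent: 38 mod 16 = 6.
Step 3: So 15^38 = 15^6 (mod 17).
Step 4: 15^6 mod 17 = 13.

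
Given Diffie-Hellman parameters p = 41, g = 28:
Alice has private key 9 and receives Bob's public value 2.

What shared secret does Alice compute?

Step 1: s = B^a mod p = 2^9 mod 41.
  2^1 mod 41 = 2
  2^2 mod 41 = (2 * 2) mod 41 = 4
  2^3 mod 41 = (4 * 2) mod 41 = 8
  2^4 mod 41 = (8 * 2) mod 41 = 16
  2^5 mod 41 = (16 * 2) mod 41 = 32
  2^6 mod 41 = (32 * 2) mod 41 = 23
  2^7 mod 41 = (23 * 2) mod 41 = 5
  2^8 mod 41 = (5 * 2) mod 41 = 10
  2^9 mod 41 = (10 * 2) mod 41 = 20
Result: shared secret = 20.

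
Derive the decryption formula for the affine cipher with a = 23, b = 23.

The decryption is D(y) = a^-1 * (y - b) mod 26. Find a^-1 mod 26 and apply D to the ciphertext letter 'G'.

Step 1: Find a^-1, the modular inverse of 23 mod 26.
Step 2: We need 23 * a^-1 = 1 (mod 26).
Step 3: 23 * 17 = 391 = 15 * 26 + 1, so a^-1 = 17.
Step 4: D(y) = 17(y - 23) mod 26.
Step 5: Apply to 'G' (y = 6): D(6) = 17 * (6 - 23) mod 26 = 17 * -17 mod 26 = 23 -> 'X'.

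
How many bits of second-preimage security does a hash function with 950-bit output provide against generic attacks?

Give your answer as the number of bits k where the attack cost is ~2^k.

Step 1: The hash has a 950-bit output.
Step 2: Second-preimage resistance means: given a specific input x, it should be infeasible to find a different y with h(y) = h(x).
With a 950-bit output, a generic search for a second preimage costs about 2^950 evaluations (each trial matches the fixed target with probability 2^-950).
Step 3: Security level = 950 bits.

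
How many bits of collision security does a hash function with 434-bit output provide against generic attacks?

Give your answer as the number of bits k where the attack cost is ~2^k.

Step 1: The hash has a 434-bit output.
Step 2: Collision resistance means it should be infeasible to find any x != y with h(x) = h(y).
By the birthday bound, a generic collision search succeeds after about sqrt(2^434) = 2^(434/2) = 2^217 evaluations.
Step 3: Security level = 217 bits.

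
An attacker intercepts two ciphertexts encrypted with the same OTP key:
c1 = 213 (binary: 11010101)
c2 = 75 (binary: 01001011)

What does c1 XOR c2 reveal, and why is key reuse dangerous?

Step 1: c1 XOR c2 = (m1 XOR k) XOR (m2 XOR k).
Step 2: By XOR associativity/commutativity: = m1 XOR m2 XOR k XOR k = m1 XOR m2.
Step 3: 11010101 XOR 01001011 = 10011110 = 158.
Step 4: The key cancels out! An attacker learns m1 XOR m2 = 158, revealing the relationship between plaintexts.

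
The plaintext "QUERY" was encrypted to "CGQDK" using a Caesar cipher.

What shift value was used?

Step 1: Compare first letters: Q (position 16) -> C (position 2).
Step 2: Shift = (2 - 16) mod 26 = 12.
The shift value is 12.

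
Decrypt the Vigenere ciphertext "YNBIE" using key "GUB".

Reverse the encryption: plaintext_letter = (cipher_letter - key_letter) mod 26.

Step 1: Extend key: GUBGU
Step 2: Decrypt each letter (c - k) mod 26:
  Y(24) - G(6) = (24-6) mod 26 = 18 = S
  N(13) - U(20) = (13-20) mod 26 = 19 = T
  B(1) - B(1) = (1-1) mod 26 = 0 = A
  I(8) - G(6) = (8-6) mod 26 = 2 = C
  E(4) - U(20) = (4-20) mod 26 = 10 = K
Plaintext: STACK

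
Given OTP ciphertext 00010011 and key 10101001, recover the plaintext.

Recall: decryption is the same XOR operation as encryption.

Step 1: XOR ciphertext with key:
  Ciphertext: 00010011
  Key:        10101001
  XOR:        10111010
Step 2: Plaintext = 10111010 = 186 in decimal.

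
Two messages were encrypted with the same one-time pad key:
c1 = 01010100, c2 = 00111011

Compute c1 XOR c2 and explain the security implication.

Step 1: c1 XOR c2 = (m1 XOR k) XOR (m2 XOR k).
Step 2: By XOR associativity/commutativity: = m1 XOR m2 XOR k XOR k = m1 XOR m2.
Step 3: 01010100 XOR 00111011 = 01101111 = 111.
Step 4: The key cancels out! An attacker learns m1 XOR m2 = 111, revealing the relationship between plaintexts.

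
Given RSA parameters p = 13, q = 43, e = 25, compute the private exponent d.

Step 1: n = 13 * 43 = 559.
Step 2: phi(n) = 12 * 42 = 504.
Step 3: Find d such that 25 * d = 1 (mod 504).
Step 4: d = 25^(-1) mod 504 = 121.
Verification: 25 * 121 = 3025 = 6 * 504 + 1.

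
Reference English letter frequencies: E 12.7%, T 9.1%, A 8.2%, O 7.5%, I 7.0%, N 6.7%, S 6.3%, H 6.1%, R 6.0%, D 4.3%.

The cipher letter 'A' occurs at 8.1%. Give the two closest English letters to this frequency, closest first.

Step 1: Observed frequency of 'A' is 8.1%.
Step 2: Compute distances to each reference frequency and sort:
  A (8.2%): difference = 0.1% <-- BEST
  O (7.5%): difference = 0.6% <-- RUNNER-UP
  T (9.1%): difference = 1.0%
  I (7.0%): difference = 1.1%
  N (6.7%): difference = 1.4%
Step 3: Most likely is 'A' (8.2%, diff 0.1%); second most likely is 'O' (7.5%, diff 0.6%).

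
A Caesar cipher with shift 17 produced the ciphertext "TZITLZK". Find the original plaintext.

Step 1: Reverse the shift by subtracting 17 from each letter position.
  T (position 19) -> position (19-17) mod 26 = 2 -> C
  Z (position 25) -> position (25-17) mod 26 = 8 -> I
  I (position 8) -> position (8-17) mod 26 = 17 -> R
  T (position 19) -> position (19-17) mod 26 = 2 -> C
  L (position 11) -> position (11-17) mod 26 = 20 -> U
  Z (position 25) -> position (25-17) mod 26 = 8 -> I
  K (position 10) -> position (10-17) mod 26 = 19 -> T
Decrypted message: CIRCUIT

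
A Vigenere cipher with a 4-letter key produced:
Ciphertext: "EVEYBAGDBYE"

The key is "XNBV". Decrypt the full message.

Step 1: Key 'XNBV' has length 4. Extended key: XNBVXNBVXNB
Step 2: Decrypt each position:
  E(4) - X(23) = 7 = H
  V(21) - N(13) = 8 = I
  E(4) - B(1) = 3 = D
  Y(24) - V(21) = 3 = D
  B(1) - X(23) = 4 = E
  A(0) - N(13) = 13 = N
  G(6) - B(1) = 5 = F
  D(3) - V(21) = 8 = I
  B(1) - X(23) = 4 = E
  Y(24) - N(13) = 11 = L
  E(4) - B(1) = 3 = D
Plaintext: HIDDENFIELD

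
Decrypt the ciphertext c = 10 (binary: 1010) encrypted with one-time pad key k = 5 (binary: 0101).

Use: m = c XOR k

Step 1: XOR ciphertext with key:
  Ciphertext: 1010
  Key:        0101
  XOR:        1111
Step 2: Plaintext = 1111 = 15 in decimal.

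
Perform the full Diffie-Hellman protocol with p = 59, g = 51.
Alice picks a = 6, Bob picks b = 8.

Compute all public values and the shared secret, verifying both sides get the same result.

Step 1: A = g^a mod p = 51^6 mod 59 = 7.
Step 2: B = g^b mod p = 51^8 mod 59 = 35.
Step 3: Alice computes s = B^a mod p = 35^6 mod 59 = 29.
Step 4: Bob computes s = A^b mod p = 7^8 mod 59 = 29.
Both sides agree: shared secret = 29.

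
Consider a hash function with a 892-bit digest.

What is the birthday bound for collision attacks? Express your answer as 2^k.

Step 1: The birthday paradox gives collision probability ~50% after sqrt(2^n) = 2^(n/2) hashes.
Step 2: For 892-bit output: 2^(892/2) = 2^446.
Step 3: Approximately 2^446 hash computations needed.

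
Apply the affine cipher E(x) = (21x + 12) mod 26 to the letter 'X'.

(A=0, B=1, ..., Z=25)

Step 1: Convert 'X' to number: x = 23.
Step 2: E(23) = (21 * 23 + 12) mod 26 = 495 mod 26 = 1.
Step 3: Convert 1 back to letter: B.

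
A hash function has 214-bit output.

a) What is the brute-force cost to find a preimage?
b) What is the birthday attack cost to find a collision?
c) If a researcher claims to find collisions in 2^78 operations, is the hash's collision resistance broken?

Step 1: Preimage resistance requires brute-force of 2^214 operations.
Step 2: Collision resistance (birthday bound) = 2^(214/2) = 2^107.
Step 3: The claimed attack costs 2^78 operations.
Step 4: Since 2^78 < 2^107, the claimed attack beats the generic birthday bound, so collision resistance is broken.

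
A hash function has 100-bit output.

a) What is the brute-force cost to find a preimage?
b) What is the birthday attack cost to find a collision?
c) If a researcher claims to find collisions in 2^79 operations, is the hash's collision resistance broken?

Step 1: Preimage resistance requires brute-force of 2^100 operations.
Step 2: Collision resistance (birthday bound) = 2^(100/2) = 2^50.
Step 3: The claimed attack costs 2^79 operations.
Step 4: Since 2^79 >= 2^50, the claimed attack is no faster than the generic birthday attack, so this does not break collision resistance.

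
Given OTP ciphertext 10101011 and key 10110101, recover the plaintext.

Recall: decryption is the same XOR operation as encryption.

Step 1: XOR ciphertext with key:
  Ciphertext: 10101011
  Key:        10110101
  XOR:        00011110
Step 2: Plaintext = 00011110 = 30 in decimal.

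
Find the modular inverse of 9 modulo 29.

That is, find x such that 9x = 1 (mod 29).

Step 1: We need x such that 9 * x = 1 (mod 29).
Step 2: Using the extended Euclidean algorithm or trial:
  9 * 13 = 117 = 4 * 29 + 1.
Step 3: Since 117 mod 29 = 1, the inverse is x = 13.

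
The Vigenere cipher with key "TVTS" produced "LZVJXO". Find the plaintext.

Step 1: Extend key: TVTSTV
Step 2: Decrypt each letter (c - k) mod 26:
  L(11) - T(19) = (11-19) mod 26 = 18 = S
  Z(25) - V(21) = (25-21) mod 26 = 4 = E
  V(21) - T(19) = (21-19) mod 26 = 2 = C
  J(9) - S(18) = (9-18) mod 26 = 17 = R
  X(23) - T(19) = (23-19) mod 26 = 4 = E
  O(14) - V(21) = (14-21) mod 26 = 19 = T
Plaintext: SECRET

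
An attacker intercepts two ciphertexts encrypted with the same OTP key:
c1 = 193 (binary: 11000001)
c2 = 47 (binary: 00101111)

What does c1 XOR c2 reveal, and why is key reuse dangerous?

Step 1: c1 XOR c2 = (m1 XOR k) XOR (m2 XOR k).
Step 2: By XOR associativity/commutativity: = m1 XOR m2 XOR k XOR k = m1 XOR m2.
Step 3: 11000001 XOR 00101111 = 11101110 = 238.
Step 4: The key cancels out! An attacker learns m1 XOR m2 = 238, revealing the relationship between plaintexts.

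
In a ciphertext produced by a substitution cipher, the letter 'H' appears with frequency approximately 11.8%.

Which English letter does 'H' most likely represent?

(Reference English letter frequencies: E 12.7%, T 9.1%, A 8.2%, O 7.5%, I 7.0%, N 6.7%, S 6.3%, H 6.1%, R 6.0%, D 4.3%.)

Step 1: The observed frequency is 11.8%.
Step 2: Compare with English frequencies:
  E: 12.7% (difference: 0.9%) <-- closest
  T: 9.1% (difference: 2.7%)
  A: 8.2% (difference: 3.6%)
  O: 7.5% (difference: 4.3%)
  I: 7.0% (difference: 4.8%)
  N: 6.7% (difference: 5.1%)
  S: 6.3% (difference: 5.5%)
  H: 6.1% (difference: 5.7%)
  R: 6.0% (difference: 5.8%)
  D: 4.3% (difference: 7.5%)
Step 3: 'H' most likely represents 'E' (frequency 12.7%).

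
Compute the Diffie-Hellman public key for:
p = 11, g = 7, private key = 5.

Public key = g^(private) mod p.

Step 1: A = g^a mod p = 7^5 mod 11.
  7^1 mod 11 = 7
  7^2 mod 11 = (7 * 7) mod 11 = 5
  7^3 mod 11 = (5 * 7) mod 11 = 2
  7^4 mod 11 = (2 * 7) mod 11 = 3
  7^5 mod 11 = (3 * 7) mod 11 = 10
Result: A = 10.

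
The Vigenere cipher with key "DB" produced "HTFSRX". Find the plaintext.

Step 1: Extend key: DBDBDB
Step 2: Decrypt each letter (c - k) mod 26:
  H(7) - D(3) = (7-3) mod 26 = 4 = E
  T(19) - B(1) = (19-1) mod 26 = 18 = S
  F(5) - D(3) = (5-3) mod 26 = 2 = C
  S(18) - B(1) = (18-1) mod 26 = 17 = R
  R(17) - D(3) = (17-3) mod 26 = 14 = O
  X(23) - B(1) = (23-1) mod 26 = 22 = W
Plaintext: ESCROW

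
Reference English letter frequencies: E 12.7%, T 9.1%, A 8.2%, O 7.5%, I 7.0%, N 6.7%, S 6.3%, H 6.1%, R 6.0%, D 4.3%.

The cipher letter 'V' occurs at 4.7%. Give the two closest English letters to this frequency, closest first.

Step 1: Observed frequency of 'V' is 4.7%.
Step 2: Compute distances to each reference frequency and sort:
  D (4.3%): difference = 0.4% <-- BEST
  R (6.0%): difference = 1.3% <-- RUNNER-UP
  H (6.1%): difference = 1.4%
  S (6.3%): difference = 1.6%
  N (6.7%): difference = 2.0%
Step 3: Most likely is 'D' (4.3%, diff 0.4%); second most likely is 'R' (6.0%, diff 1.3%).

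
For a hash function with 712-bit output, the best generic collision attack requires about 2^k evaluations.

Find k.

Step 1: The hash has a 712-bit output.
Step 2: Collision resistance means it should be infeasible to find any x != y with h(x) = h(y).
By the birthday bound, a generic collision search succeeds after about sqrt(2^712) = 2^(712/2) = 2^356 evaluations.
Step 3: Security level = 356 bits.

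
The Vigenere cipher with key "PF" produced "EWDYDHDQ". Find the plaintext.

Step 1: Extend key: PFPFPFPF
Step 2: Decrypt each letter (c - k) mod 26:
  E(4) - P(15) = (4-15) mod 26 = 15 = P
  W(22) - F(5) = (22-5) mod 26 = 17 = R
  D(3) - P(15) = (3-15) mod 26 = 14 = O
  Y(24) - F(5) = (24-5) mod 26 = 19 = T
  D(3) - P(15) = (3-15) mod 26 = 14 = O
  H(7) - F(5) = (7-5) mod 26 = 2 = C
  D(3) - P(15) = (3-15) mod 26 = 14 = O
  Q(16) - F(5) = (16-5) mod 26 = 11 = L
Plaintext: PROTOCOL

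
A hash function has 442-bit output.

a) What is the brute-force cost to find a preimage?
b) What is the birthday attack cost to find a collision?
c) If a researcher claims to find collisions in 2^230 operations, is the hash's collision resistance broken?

Step 1: Preimage resistance requires brute-force of 2^442 operations.
Step 2: Collision resistance (birthday bound) = 2^(442/2) = 2^221.
Step 3: The claimed attack costs 2^230 operations.
Step 4: Since 2^230 >= 2^221, the claimed attack is no faster than the generic birthday attack, so this does not break collision resistance.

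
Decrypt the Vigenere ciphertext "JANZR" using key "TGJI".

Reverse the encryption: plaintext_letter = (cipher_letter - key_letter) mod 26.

Step 1: Extend key: TGJIT
Step 2: Decrypt each letter (c - k) mod 26:
  J(9) - T(19) = (9-19) mod 26 = 16 = Q
  A(0) - G(6) = (0-6) mod 26 = 20 = U
  N(13) - J(9) = (13-9) mod 26 = 4 = E
  Z(25) - I(8) = (25-8) mod 26 = 17 = R
  R(17) - T(19) = (17-19) mod 26 = 24 = Y
Plaintext: QUERY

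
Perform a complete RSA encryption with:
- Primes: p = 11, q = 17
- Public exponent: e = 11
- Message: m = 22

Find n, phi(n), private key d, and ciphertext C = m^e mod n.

Step 1: n = 11 * 17 = 187.
Step 2: phi(n) = (11-1)(17-1) = 10 * 16 = 160.
Step 3: Find d = 11^(-1) mod 160 = 131.
  Verify: 11 * 131 = 1441 = 1 (mod 160).
Step 4: C = 22^11 mod 187 = 11.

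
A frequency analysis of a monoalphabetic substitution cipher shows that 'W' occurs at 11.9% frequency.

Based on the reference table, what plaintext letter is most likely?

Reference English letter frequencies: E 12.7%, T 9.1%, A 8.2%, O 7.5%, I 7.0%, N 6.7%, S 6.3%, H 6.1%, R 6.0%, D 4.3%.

Step 1: The observed frequency is 11.9%.
Step 2: Compare with English frequencies:
  E: 12.7% (difference: 0.8%) <-- closest
  T: 9.1% (difference: 2.8%)
  A: 8.2% (difference: 3.7%)
  O: 7.5% (difference: 4.4%)
  I: 7.0% (difference: 4.9%)
  N: 6.7% (difference: 5.2%)
  S: 6.3% (difference: 5.6%)
  H: 6.1% (difference: 5.8%)
  R: 6.0% (difference: 5.9%)
  D: 4.3% (difference: 7.6%)
Step 3: 'W' most likely represents 'E' (frequency 12.7%).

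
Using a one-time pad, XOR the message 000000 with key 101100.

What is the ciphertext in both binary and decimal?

Step 1: Write out the XOR operation bit by bit:
  Message: 000000
  Key:     101100
  XOR:     101100
Step 2: Convert to decimal: 101100 = 44.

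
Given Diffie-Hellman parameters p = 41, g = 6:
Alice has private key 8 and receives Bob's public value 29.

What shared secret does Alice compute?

Step 1: s = B^a mod p = 29^8 mod 41.
  29^1 mod 41 = 29
  29^2 mod 41 = (29 * 29) mod 41 = 21
  29^3 mod 41 = (21 * 29) mod 41 = 35
  29^4 mod 41 = (35 * 29) mod 41 = 31
  29^5 mod 41 = (31 * 29) mod 41 = 38
  29^6 mod 41 = (38 * 29) mod 41 = 36
  29^7 mod 41 = (36 * 29) mod 41 = 19
  29^8 mod 41 = (19 * 29) mod 41 = 18
Result: shared secret = 18.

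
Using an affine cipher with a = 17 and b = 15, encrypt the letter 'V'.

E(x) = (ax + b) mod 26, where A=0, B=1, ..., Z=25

Step 1: Convert 'V' to number: x = 21.
Step 2: E(21) = (17 * 21 + 15) mod 26 = 372 mod 26 = 8.
Step 3: Convert 8 back to letter: I.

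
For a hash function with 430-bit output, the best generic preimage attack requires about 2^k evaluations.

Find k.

Step 1: The hash has a 430-bit output.
Step 2: Preimage resistance means: given a digest h(x), it should be infeasible to find any input that hashes to it.
With a 430-bit output there are 2^430 possible digests, so a generic brute-force preimage search costs about 2^430 evaluations.
Step 3: Security level = 430 bits.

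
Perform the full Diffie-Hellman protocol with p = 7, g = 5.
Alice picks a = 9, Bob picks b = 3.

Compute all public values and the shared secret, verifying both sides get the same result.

Step 1: A = g^a mod p = 5^9 mod 7 = 6.
Step 2: B = g^b mod p = 5^3 mod 7 = 6.
Step 3: Alice computes s = B^a mod p = 6^9 mod 7 = 6.
Step 4: Bob computes s = A^b mod p = 6^3 mod 7 = 6.
Both sides agree: shared secret = 6.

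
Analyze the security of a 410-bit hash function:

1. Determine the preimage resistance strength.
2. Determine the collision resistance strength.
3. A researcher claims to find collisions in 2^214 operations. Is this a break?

Step 1: Preimage resistance requires brute-force of 2^410 operations.
Step 2: Collision resistance (birthday bound) = 2^(410/2) = 2^205.
Step 3: The claimed attack costs 2^214 operations.
Step 4: Since 2^214 >= 2^205, the claimed attack is no faster than the generic birthday attack, so this does not break collision resistance.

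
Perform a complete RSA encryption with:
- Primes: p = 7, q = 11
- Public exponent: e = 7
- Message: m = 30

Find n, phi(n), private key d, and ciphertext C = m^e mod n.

Step 1: n = 7 * 11 = 77.
Step 2: phi(n) = (7-1)(11-1) = 6 * 10 = 60.
Step 3: Find d = 7^(-1) mod 60 = 43.
  Verify: 7 * 43 = 301 = 1 (mod 60).
Step 4: C = 30^7 mod 77 = 2.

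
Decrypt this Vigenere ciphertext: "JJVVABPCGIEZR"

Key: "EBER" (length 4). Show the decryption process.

Step 1: Key 'EBER' has length 4. Extended key: EBEREBEREBERE
Step 2: Decrypt each position:
  J(9) - E(4) = 5 = F
  J(9) - B(1) = 8 = I
  V(21) - E(4) = 17 = R
  V(21) - R(17) = 4 = E
  A(0) - E(4) = 22 = W
  B(1) - B(1) = 0 = A
  P(15) - E(4) = 11 = L
  C(2) - R(17) = 11 = L
  G(6) - E(4) = 2 = C
  I(8) - B(1) = 7 = H
  E(4) - E(4) = 0 = A
  Z(25) - R(17) = 8 = I
  R(17) - E(4) = 13 = N
Plaintext: FIREWALLCHAIN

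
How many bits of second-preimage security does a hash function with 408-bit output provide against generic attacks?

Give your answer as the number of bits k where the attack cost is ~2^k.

Step 1: The hash has a 408-bit output.
Step 2: Second-preimage resistance means: given a specific input x, it should be infeasible to find a different y with h(y) = h(x).
With a 408-bit output, a generic search for a second preimage costs about 2^408 evaluations (each trial matches the fixed target with probability 2^-408).
Step 3: Security level = 408 bits.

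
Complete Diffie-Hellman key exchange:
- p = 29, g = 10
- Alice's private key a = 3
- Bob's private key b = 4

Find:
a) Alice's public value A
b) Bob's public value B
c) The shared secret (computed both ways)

Step 1: A = g^a mod p = 10^3 mod 29 = 14.
Step 2: B = g^b mod p = 10^4 mod 29 = 24.
Step 3: Alice computes s = B^a mod p = 24^3 mod 29 = 20.
Step 4: Bob computes s = A^b mod p = 14^4 mod 29 = 20.
Both sides agree: shared secret = 20.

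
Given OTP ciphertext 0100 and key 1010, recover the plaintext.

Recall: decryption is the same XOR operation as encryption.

Step 1: XOR ciphertext with key:
  Ciphertext: 0100
  Key:        1010
  XOR:        1110
Step 2: Plaintext = 1110 = 14 in decimal.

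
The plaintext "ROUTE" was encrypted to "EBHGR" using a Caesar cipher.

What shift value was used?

Step 1: Compare first letters: R (position 17) -> E (position 4).
Step 2: Shift = (4 - 17) mod 26 = 13.
The shift value is 13.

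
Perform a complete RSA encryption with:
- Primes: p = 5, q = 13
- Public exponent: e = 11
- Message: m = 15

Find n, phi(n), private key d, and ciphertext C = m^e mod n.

Step 1: n = 5 * 13 = 65.
Step 2: phi(n) = (5-1)(13-1) = 4 * 12 = 48.
Step 3: Find d = 11^(-1) mod 48 = 35.
  Verify: 11 * 35 = 385 = 1 (mod 48).
Step 4: C = 15^11 mod 65 = 20.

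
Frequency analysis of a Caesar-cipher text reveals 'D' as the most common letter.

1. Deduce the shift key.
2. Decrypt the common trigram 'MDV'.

Step 1: In English, 'E' is the most frequent letter (12.7%).
Step 2: The most frequent ciphertext letter is 'D' (position 3).
Step 3: Shift = (3 - 4) mod 26 = 25.
Step 4: Decrypt 'MDV' by shifting back 25:
  M -> N
  D -> E
  V -> W
Step 5: 'MDV' decrypts to 'NEW'.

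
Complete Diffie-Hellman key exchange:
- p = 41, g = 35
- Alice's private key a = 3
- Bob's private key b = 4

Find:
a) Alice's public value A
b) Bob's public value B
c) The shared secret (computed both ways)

Step 1: A = g^a mod p = 35^3 mod 41 = 30.
Step 2: B = g^b mod p = 35^4 mod 41 = 25.
Step 3: Alice computes s = B^a mod p = 25^3 mod 41 = 4.
Step 4: Bob computes s = A^b mod p = 30^4 mod 41 = 4.
Both sides agree: shared secret = 4.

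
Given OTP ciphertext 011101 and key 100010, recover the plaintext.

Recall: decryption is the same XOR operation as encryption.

Step 1: XOR ciphertext with key:
  Ciphertext: 011101
  Key:        100010
  XOR:        111111
Step 2: Plaintext = 111111 = 63 in decimal.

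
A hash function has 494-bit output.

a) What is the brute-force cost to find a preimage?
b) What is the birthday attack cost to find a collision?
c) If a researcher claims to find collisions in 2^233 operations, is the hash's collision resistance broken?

Step 1: Preimage resistance requires brute-force of 2^494 operations.
Step 2: Collision resistance (birthday bound) = 2^(494/2) = 2^247.
Step 3: The claimed attack costs 2^233 operations.
Step 4: Since 2^233 < 2^247, the claimed attack beats the generic birthday bound, so collision resistance is broken.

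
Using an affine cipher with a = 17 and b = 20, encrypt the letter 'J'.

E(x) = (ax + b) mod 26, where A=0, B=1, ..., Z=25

Step 1: Convert 'J' to number: x = 9.
Step 2: E(9) = (17 * 9 + 20) mod 26 = 173 mod 26 = 17.
Step 3: Convert 17 back to letter: R.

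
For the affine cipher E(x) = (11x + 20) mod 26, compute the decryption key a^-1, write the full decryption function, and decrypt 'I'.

Step 1: Find a^-1, the modular inverse of 11 mod 26.
Step 2: We need 11 * a^-1 = 1 (mod 26).
Step 3: 11 * 19 = 209 = 8 * 26 + 1, so a^-1 = 19.
Step 4: D(y) = 19(y - 20) mod 26.
Step 5: Apply to 'I' (y = 8): D(8) = 19 * (8 - 20) mod 26 = 19 * -12 mod 26 = 6 -> 'G'.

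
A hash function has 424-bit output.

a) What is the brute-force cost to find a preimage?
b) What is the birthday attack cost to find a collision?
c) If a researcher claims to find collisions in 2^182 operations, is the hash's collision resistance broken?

Step 1: Preimage resistance requires brute-force of 2^424 operations.
Step 2: Collision resistance (birthday bound) = 2^(424/2) = 2^212.
Step 3: The claimed attack costs 2^182 operations.
Step 4: Since 2^182 < 2^212, the claimed attack beats the generic birthday bound, so collision resistance is broken.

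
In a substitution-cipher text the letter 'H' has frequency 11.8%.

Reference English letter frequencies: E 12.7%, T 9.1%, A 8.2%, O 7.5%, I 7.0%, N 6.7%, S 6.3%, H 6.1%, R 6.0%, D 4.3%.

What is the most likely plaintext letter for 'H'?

Step 1: The observed frequency is 11.8%.
Step 2: Compare with English frequencies:
  E: 12.7% (difference: 0.9%) <-- closest
  T: 9.1% (difference: 2.7%)
  A: 8.2% (difference: 3.6%)
  O: 7.5% (difference: 4.3%)
  I: 7.0% (difference: 4.8%)
  N: 6.7% (difference: 5.1%)
  S: 6.3% (difference: 5.5%)
  H: 6.1% (difference: 5.7%)
  R: 6.0% (difference: 5.8%)
  D: 4.3% (difference: 7.5%)
Step 3: 'H' most likely represents 'E' (frequency 12.7%).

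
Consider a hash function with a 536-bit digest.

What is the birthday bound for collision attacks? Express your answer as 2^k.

Step 1: The birthday paradox gives collision probability ~50% after sqrt(2^n) = 2^(n/2) hashes.
Step 2: For 536-bit output: 2^(536/2) = 2^268.
Step 3: Approximately 2^268 hash computations needed.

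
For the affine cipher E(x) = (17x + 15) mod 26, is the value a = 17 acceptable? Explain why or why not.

Step 1: Compute gcd(17, 26).
Step 2: gcd(17, 26) = 1.
Since gcd = 1, 17 is coprime with 26, so it is a valid key.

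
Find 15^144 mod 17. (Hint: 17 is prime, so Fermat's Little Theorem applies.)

Step 1: Since 17 is prime, by Fermat's Little Theorem: 15^16 = 1 (mod 17).
Step 2: Reduce exponent: 144 mod 16 = 0.
Step 3: So 15^144 = 15^0 (mod 17).
Step 4: 15^0 mod 17 = 1.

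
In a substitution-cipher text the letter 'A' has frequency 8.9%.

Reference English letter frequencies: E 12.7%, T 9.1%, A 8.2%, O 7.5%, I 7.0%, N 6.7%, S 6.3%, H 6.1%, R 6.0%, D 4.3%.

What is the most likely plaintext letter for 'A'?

Step 1: The observed frequency is 8.9%.
Step 2: Compare with English frequencies:
  E: 12.7% (difference: 3.8%)
  T: 9.1% (difference: 0.2%) <-- closest
  A: 8.2% (difference: 0.7%)
  O: 7.5% (difference: 1.4%)
  I: 7.0% (difference: 1.9%)
  N: 6.7% (difference: 2.2%)
  S: 6.3% (difference: 2.6%)
  H: 6.1% (difference: 2.8%)
  R: 6.0% (difference: 2.9%)
  D: 4.3% (difference: 4.6%)
Step 3: 'A' most likely represents 'T' (frequency 9.1%).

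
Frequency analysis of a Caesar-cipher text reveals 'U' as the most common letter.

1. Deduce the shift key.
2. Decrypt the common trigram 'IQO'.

Step 1: In English, 'E' is the most frequent letter (12.7%).
Step 2: The most frequent ciphertext letter is 'U' (position 20).
Step 3: Shift = (20 - 4) mod 26 = 16.
Step 4: Decrypt 'IQO' by shifting back 16:
  I -> S
  Q -> A
  O -> Y
Step 5: 'IQO' decrypts to 'SAY'.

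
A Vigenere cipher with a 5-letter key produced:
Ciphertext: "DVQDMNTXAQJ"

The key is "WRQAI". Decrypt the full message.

Step 1: Key 'WRQAI' has length 5. Extended key: WRQAIWRQAIW
Step 2: Decrypt each position:
  D(3) - W(22) = 7 = H
  V(21) - R(17) = 4 = E
  Q(16) - Q(16) = 0 = A
  D(3) - A(0) = 3 = D
  M(12) - I(8) = 4 = E
  N(13) - W(22) = 17 = R
  T(19) - R(17) = 2 = C
  X(23) - Q(16) = 7 = H
  A(0) - A(0) = 0 = A
  Q(16) - I(8) = 8 = I
  J(9) - W(22) = 13 = N
Plaintext: HEADERCHAIN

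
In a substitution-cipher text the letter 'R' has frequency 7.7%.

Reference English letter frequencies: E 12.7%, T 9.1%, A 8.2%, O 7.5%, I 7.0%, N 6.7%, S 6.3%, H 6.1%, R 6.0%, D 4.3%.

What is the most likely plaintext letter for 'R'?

Step 1: The observed frequency is 7.7%.
Step 2: Compare with English frequencies:
  E: 12.7% (difference: 5.0%)
  T: 9.1% (difference: 1.4%)
  A: 8.2% (difference: 0.5%)
  O: 7.5% (difference: 0.2%) <-- closest
  I: 7.0% (difference: 0.7%)
  N: 6.7% (difference: 1.0%)
  S: 6.3% (difference: 1.4%)
  H: 6.1% (difference: 1.6%)
  R: 6.0% (difference: 1.7%)
  D: 4.3% (difference: 3.4%)
Step 3: 'R' most likely represents 'O' (frequency 7.5%).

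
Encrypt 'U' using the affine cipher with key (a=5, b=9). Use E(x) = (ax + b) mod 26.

Step 1: Convert 'U' to number: x = 20.
Step 2: E(20) = (5 * 20 + 9) mod 26 = 109 mod 26 = 5.
Step 3: Convert 5 back to letter: F.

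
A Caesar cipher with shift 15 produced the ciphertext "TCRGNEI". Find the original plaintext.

Step 1: Reverse the shift by subtracting 15 from each letter position.
  T (position 19) -> position (19-15) mod 26 = 4 -> E
  C (position 2) -> position (2-15) mod 26 = 13 -> N
  R (position 17) -> position (17-15) mod 26 = 2 -> C
  G (position 6) -> position (6-15) mod 26 = 17 -> R
  N (position 13) -> position (13-15) mod 26 = 24 -> Y
  E (position 4) -> position (4-15) mod 26 = 15 -> P
  I (position 8) -> position (8-15) mod 26 = 19 -> T
Decrypted message: ENCRYPT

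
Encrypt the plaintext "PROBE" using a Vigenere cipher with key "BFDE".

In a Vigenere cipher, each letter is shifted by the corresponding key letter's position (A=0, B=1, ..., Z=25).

Step 1: Repeat key to match plaintext length:
  Plaintext: PROBE
  Key:       BFDEB
Step 2: Encrypt each letter:
  P(15) + B(1) = (15+1) mod 26 = 16 = Q
  R(17) + F(5) = (17+5) mod 26 = 22 = W
  O(14) + D(3) = (14+3) mod 26 = 17 = R
  B(1) + E(4) = (1+4) mod 26 = 5 = F
  E(4) + B(1) = (4+1) mod 26 = 5 = F
Ciphertext: QWRFF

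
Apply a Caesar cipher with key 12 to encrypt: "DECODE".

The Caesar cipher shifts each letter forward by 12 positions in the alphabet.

Step 1: For each letter, shift forward by 12 positions (mod 26).
  D (position 3) -> position (3+12) mod 26 = 15 -> P
  E (position 4) -> position (4+12) mod 26 = 16 -> Q
  C (position 2) -> position (2+12) mod 26 = 14 -> O
  O (position 14) -> position (14+12) mod 26 = 0 -> A
  D (position 3) -> position (3+12) mod 26 = 15 -> P
  E (position 4) -> position (4+12) mod 26 = 16 -> Q
Result: PQOAPQ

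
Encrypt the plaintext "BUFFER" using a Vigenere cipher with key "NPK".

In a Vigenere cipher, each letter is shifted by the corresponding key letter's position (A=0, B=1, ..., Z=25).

Step 1: Repeat key to match plaintext length:
  Plaintext: BUFFER
  Key:       NPKNPK
Step 2: Encrypt each letter:
  B(1) + N(13) = (1+13) mod 26 = 14 = O
  U(20) + P(15) = (20+15) mod 26 = 9 = J
  F(5) + K(10) = (5+10) mod 26 = 15 = P
  F(5) + N(13) = (5+13) mod 26 = 18 = S
  E(4) + P(15) = (4+15) mod 26 = 19 = T
  R(17) + K(10) = (17+10) mod 26 = 1 = B
Ciphertext: OJPSTB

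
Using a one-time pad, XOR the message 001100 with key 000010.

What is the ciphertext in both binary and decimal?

Step 1: Write out the XOR operation bit by bit:
  Message: 001100
  Key:     000010
  XOR:     001110
Step 2: Convert to decimal: 001110 = 14.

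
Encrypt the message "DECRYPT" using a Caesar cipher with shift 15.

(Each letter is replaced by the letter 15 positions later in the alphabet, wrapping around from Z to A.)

Step 1: For each letter, shift forward by 15 positions (mod 26).
  D (position 3) -> position (3+15) mod 26 = 18 -> S
  E (position 4) -> position (4+15) mod 26 = 19 -> T
  C (position 2) -> position (2+15) mod 26 = 17 -> R
  R (position 17) -> position (17+15) mod 26 = 6 -> G
  Y (position 24) -> position (24+15) mod 26 = 13 -> N
  P (position 15) -> position (15+15) mod 26 = 4 -> E
  T (position 19) -> position (19+15) mod 26 = 8 -> I
Result: STRGNEI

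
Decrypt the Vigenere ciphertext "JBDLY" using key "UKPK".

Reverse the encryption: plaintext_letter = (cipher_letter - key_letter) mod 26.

Step 1: Extend key: UKPKU
Step 2: Decrypt each letter (c - k) mod 26:
  J(9) - U(20) = (9-20) mod 26 = 15 = P
  B(1) - K(10) = (1-10) mod 26 = 17 = R
  D(3) - P(15) = (3-15) mod 26 = 14 = O
  L(11) - K(10) = (11-10) mod 26 = 1 = B
  Y(24) - U(20) = (24-20) mod 26 = 4 = E
Plaintext: PROBE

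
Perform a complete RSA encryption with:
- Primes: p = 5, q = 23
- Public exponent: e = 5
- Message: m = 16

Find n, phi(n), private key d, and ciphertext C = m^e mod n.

Step 1: n = 5 * 23 = 115.
Step 2: phi(n) = (5-1)(23-1) = 4 * 22 = 88.
Step 3: Find d = 5^(-1) mod 88 = 53.
  Verify: 5 * 53 = 265 = 1 (mod 88).
Step 4: C = 16^5 mod 115 = 6.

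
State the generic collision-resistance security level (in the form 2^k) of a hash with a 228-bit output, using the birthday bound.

Step 1: The birthday paradox gives collision probability ~50% after sqrt(2^n) = 2^(n/2) hashes.
Step 2: For 228-bit output: 2^(228/2) = 2^114.
Step 3: Approximately 2^114 hash computations needed.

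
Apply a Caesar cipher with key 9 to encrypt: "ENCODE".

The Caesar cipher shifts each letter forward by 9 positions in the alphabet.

Step 1: For each letter, shift forward by 9 positions (mod 26).
  E (position 4) -> position (4+9) mod 26 = 13 -> N
  N (position 13) -> position (13+9) mod 26 = 22 -> W
  C (position 2) -> position (2+9) mod 26 = 11 -> L
  O (position 14) -> position (14+9) mod 26 = 23 -> X
  D (position 3) -> position (3+9) mod 26 = 12 -> M
  E (position 4) -> position (4+9) mod 26 = 13 -> N
Result: NWLXMN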